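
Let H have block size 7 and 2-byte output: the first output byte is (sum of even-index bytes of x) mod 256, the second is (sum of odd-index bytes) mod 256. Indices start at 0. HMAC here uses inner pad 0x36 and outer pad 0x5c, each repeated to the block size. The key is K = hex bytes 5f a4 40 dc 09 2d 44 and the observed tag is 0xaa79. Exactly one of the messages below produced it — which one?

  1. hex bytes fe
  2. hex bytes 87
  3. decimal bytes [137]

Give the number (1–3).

Key hex bytes 5f a4 40 dc 09 2d 44 is exactly B = 7 bytes: K' = 5f a4 40 dc 09 2d 44.
K' ⊕ ipad = 69 92 76 ea 3f 1b 72; K' ⊕ opad = 03 f8 1c 80 55 71 18.
m1: inner = H(69 92 76 ea 3f 1b 72 fe) = 90 95; tag = H(03 f8 1c 80 55 71 18 90 95) = 2179
m2: inner = H(69 92 76 ea 3f 1b 72 87) = 90 1e; tag = H(03 f8 1c 80 55 71 18 90 1e) = aa79 ← matches
m3: inner = H(69 92 76 ea 3f 1b 72 89) = 90 20; tag = H(03 f8 1c 80 55 71 18 90 20) = ac79

2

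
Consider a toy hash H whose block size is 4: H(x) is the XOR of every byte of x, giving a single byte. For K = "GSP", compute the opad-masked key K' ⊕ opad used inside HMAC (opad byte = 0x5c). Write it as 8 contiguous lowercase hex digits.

1b0f0c5c

Key "GSP" = 47 53 50 is 3 bytes ≤ B = 4; zero-pad to 4 bytes: K' = 47 53 50 00.
XOR each byte with 0x5c: 47⊕5c=1b, 53⊕5c=0f, 50⊕5c=0c, 00⊕5c=5c.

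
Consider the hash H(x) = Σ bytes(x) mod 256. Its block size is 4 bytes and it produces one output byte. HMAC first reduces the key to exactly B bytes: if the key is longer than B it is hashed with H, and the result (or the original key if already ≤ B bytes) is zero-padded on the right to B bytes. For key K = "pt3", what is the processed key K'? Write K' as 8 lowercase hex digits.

Key "pt3" = 70 74 33 is 3 bytes ≤ B = 4; zero-pad to 4 bytes: K' = 70 74 33 00.

70743300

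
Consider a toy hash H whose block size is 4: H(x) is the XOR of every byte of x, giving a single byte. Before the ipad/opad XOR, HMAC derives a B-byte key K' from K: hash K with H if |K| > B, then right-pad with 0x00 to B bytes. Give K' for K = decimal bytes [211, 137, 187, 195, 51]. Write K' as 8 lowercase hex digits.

|K| = 5 > B = 4, so first hash the key.
H(K): XOR d3⊕89⊕bb⊕c3⊕33 = 11.
Zero-pad H(K) = 11 to 4 bytes: K' = 11 00 00 00.

11000000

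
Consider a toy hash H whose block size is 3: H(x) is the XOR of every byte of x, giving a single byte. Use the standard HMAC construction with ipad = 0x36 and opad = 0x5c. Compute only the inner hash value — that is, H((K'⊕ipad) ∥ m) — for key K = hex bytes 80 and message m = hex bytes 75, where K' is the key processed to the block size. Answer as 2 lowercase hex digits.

Key hex bytes 80 is 1 byte ≤ B = 3; zero-pad to 3 bytes: K' = 80 00 00.
K' ⊕ ipad = b6 36 36.
Inner input = b6 36 36 ∥ 75.
Inner hash: XOR b6⊕36⊕36⊕75 = c3.

c3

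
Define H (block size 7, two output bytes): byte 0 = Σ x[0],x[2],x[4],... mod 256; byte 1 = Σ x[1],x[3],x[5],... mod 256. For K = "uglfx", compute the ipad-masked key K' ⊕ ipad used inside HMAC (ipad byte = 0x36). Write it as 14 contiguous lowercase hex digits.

Key "uglfx" = 75 67 6c 66 78 is 5 bytes ≤ B = 7; zero-pad to 7 bytes: K' = 75 67 6c 66 78 00 00.
XOR each byte with 0x36: 75⊕36=43, 67⊕36=51, 6c⊕36=5a, 66⊕36=50, 78⊕36=4e, 00⊕36=36, 00⊕36=36.

43515a504e3636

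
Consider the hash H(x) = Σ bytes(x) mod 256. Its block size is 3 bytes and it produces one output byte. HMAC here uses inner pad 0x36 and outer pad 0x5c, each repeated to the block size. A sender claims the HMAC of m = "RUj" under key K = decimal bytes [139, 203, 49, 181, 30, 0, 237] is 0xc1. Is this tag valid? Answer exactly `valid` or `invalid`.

Key decimal bytes [139, 203, 49, 181, 30, 0, 237] = 8b cb 31 b5 1e 00 ed is 7 bytes > B = 3, so hash it first: H(key) = 47, then zero-pad to 3 bytes: K' = 47 00 00.
K' ⊕ ipad = 71 36 36; K' ⊕ opad = 1b 5c 5c.
Inner hash: sum = 113+54+54+82+85+106 = 494; mod 256 = 238 → ee.
Outer hash (recomputed tag): sum = 27+92+92+238 = 449; mod 256 = 193 → c1.
Recomputed tag = c1; claimed = c1 → match.

valid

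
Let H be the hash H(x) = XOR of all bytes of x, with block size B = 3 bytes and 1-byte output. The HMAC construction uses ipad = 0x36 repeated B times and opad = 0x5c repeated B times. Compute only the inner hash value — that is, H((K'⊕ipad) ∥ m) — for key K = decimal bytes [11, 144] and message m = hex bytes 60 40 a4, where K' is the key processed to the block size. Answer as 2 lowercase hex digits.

29

Key decimal bytes [11, 144] = 0b 90 is 2 bytes ≤ B = 3; zero-pad to 3 bytes: K' = 0b 90 00.
K' ⊕ ipad = 3d a6 36.
Inner input = 3d a6 36 ∥ 60 40 a4.
Inner hash: XOR 3d⊕a6⊕36⊕60⊕40⊕a4 = 29.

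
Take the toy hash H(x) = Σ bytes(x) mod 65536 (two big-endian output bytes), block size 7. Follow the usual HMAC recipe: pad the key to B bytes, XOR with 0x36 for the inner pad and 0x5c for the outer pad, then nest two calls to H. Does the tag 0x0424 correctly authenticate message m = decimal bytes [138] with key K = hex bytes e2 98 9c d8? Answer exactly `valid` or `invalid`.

Key hex bytes e2 98 9c d8 is 4 bytes ≤ B = 7; zero-pad to 7 bytes: K' = e2 98 9c d8 00 00 00.
K' ⊕ ipad = d4 ae aa ee 36 36 36; K' ⊕ opad = be c4 c0 84 5c 5c 5c.
Inner hash: sum = 212+174+170+238+54+54+54+138 = 1094 → 04 46.
Outer hash (recomputed tag): sum = 190+196+192+132+92+92+92+4+70 = 1060 → 04 24.
Recomputed tag = 0424; claimed = 0424 → match.

valid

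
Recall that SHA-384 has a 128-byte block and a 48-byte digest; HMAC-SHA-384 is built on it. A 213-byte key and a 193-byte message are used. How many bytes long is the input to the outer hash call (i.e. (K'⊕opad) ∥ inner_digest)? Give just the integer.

176

Key is 213 > 128 bytes, so it is hashed to 48 bytes then zero-padded to 128: |K'| = 128.
Outer input = (K'⊕opad) ∥ H(inner) → 128 + 48 = 176 bytes.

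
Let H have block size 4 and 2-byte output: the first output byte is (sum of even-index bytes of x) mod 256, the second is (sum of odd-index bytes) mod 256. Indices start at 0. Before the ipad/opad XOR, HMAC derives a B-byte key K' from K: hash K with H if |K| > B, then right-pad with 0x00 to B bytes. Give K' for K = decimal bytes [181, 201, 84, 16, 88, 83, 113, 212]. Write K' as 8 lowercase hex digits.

|K| = 8 > B = 4, so first hash the key.
H(K): even-index sum = 466 mod 256 = 210; odd-index sum = 512 mod 256 = 0 → d2 00.
Zero-pad H(K) = d2 00 to 4 bytes: K' = d2 00 00 00.

d2000000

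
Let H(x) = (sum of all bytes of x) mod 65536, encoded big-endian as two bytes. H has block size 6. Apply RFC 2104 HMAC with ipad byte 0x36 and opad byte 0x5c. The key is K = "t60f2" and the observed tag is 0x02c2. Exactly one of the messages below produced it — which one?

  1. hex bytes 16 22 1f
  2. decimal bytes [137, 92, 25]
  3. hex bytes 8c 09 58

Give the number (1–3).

3

Key "t60f2" = 74 36 30 66 32 is 5 bytes ≤ B = 6; zero-pad to 6 bytes: K' = 74 36 30 66 32 00.
K' ⊕ ipad = 42 00 06 50 04 36; K' ⊕ opad = 28 6a 6c 3a 6e 5c.
m1: inner = H(42 00 06 50 04 36 16 22 1f) = 01 29; tag = H(28 6a 6c 3a 6e 5c 01 29) = 022c
m2: inner = H(42 00 06 50 04 36 89 5c 19) = 01 d0; tag = H(28 6a 6c 3a 6e 5c 01 d0) = 02d3
m3: inner = H(42 00 06 50 04 36 8c 09 58) = 01 bf; tag = H(28 6a 6c 3a 6e 5c 01 bf) = 02c2 ← matches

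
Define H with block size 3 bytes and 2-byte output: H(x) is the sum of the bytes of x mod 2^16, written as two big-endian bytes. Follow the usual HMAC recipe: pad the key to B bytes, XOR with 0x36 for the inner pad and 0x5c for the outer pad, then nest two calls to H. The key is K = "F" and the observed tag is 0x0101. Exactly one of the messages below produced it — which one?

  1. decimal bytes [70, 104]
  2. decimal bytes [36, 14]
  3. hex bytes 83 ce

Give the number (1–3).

Key "F" = 46 is 1 byte ≤ B = 3; zero-pad to 3 bytes: K' = 46 00 00.
K' ⊕ ipad = 70 36 36; K' ⊕ opad = 1a 5c 5c.
m1: inner = H(70 36 36 46 68) = 01 8a; tag = H(1a 5c 5c 01 8a) = 015d
m2: inner = H(70 36 36 24 0e) = 01 0e; tag = H(1a 5c 5c 01 0e) = 00e1
m3: inner = H(70 36 36 83 ce) = 02 2d; tag = H(1a 5c 5c 02 2d) = 0101 ← matches

3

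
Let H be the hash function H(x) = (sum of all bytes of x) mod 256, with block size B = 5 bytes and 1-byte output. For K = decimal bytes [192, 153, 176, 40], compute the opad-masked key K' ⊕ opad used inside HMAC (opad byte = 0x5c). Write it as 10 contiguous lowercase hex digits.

Key decimal bytes [192, 153, 176, 40] = c0 99 b0 28 is 4 bytes ≤ B = 5; zero-pad to 5 bytes: K' = c0 99 b0 28 00.
XOR each byte with 0x5c: c0⊕5c=9c, 99⊕5c=c5, b0⊕5c=ec, 28⊕5c=74, 00⊕5c=5c.

9cc5ec745c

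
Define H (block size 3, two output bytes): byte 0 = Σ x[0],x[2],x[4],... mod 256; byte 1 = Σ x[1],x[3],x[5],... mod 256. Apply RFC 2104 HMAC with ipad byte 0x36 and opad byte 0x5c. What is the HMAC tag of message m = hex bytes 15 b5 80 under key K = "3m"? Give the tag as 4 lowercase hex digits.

Key "3m" = 33 6d is 2 bytes ≤ B = 3; zero-pad to 3 bytes: K' = 33 6d 00.
K' ⊕ ipad = 05 5b 36.  K' ⊕ opad = 6f 31 5c.
Inner input = (K'⊕ipad) ∥ m = 05 5b 36 ∥ 15 b5 80.
Inner hash: even-index sum = 240 mod 256 = 240; odd-index sum = 240 mod 256 = 240 → f0 f0.
Outer input = (K'⊕opad) ∥ inner = 6f 31 5c ∥ f0 f0.
Outer hash (tag): even-index sum = 443 mod 256 = 187; odd-index sum = 289 mod 256 = 33 → bb 21.

bb21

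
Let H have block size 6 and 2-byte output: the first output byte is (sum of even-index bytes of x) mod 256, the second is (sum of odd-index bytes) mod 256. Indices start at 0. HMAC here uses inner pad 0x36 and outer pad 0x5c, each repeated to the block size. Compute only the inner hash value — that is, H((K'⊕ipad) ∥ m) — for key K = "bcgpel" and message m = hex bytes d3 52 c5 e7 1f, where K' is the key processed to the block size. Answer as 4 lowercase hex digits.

Key "bcgpel" = 62 63 67 70 65 6c is exactly B = 6 bytes: K' = 62 63 67 70 65 6c.
K' ⊕ ipad = 54 55 51 46 53 5a.
Inner input = 54 55 51 46 53 5a ∥ d3 52 c5 e7 1f.
Inner hash: even-index sum = 687 mod 256 = 175; odd-index sum = 558 mod 256 = 46 → af 2e.

af2e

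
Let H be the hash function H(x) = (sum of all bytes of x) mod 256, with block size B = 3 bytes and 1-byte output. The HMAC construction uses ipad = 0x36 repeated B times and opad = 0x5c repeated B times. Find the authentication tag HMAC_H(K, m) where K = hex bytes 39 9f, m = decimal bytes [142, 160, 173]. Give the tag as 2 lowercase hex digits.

Key hex bytes 39 9f is 2 bytes ≤ B = 3; zero-pad to 3 bytes: K' = 39 9f 00.
K' ⊕ ipad = 0f a9 36.  K' ⊕ opad = 65 c3 5c.
Inner input = (K'⊕ipad) ∥ m = 0f a9 36 ∥ 8e a0 ad.
Inner hash: sum = 15+169+54+142+160+173 = 713; mod 256 = 201 → c9.
Outer input = (K'⊕opad) ∥ inner = 65 c3 5c ∥ c9.
Outer hash (tag): sum = 101+195+92+201 = 589; mod 256 = 77 → 4d.

4d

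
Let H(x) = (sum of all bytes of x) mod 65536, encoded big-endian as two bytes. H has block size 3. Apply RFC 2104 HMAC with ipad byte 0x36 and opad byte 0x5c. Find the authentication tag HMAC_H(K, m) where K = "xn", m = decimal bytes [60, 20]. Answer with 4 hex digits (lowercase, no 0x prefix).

Key "xn" = 78 6e is 2 bytes ≤ B = 3; zero-pad to 3 bytes: K' = 78 6e 00.
K' ⊕ ipad = 4e 58 36.  K' ⊕ opad = 24 32 5c.
Inner input = (K'⊕ipad) ∥ m = 4e 58 36 ∥ 3c 14.
Inner hash: sum = 78+88+54+60+20 = 300 → 01 2c.
Outer input = (K'⊕opad) ∥ inner = 24 32 5c ∥ 01 2c.
Outer hash (tag): sum = 36+50+92+1+44 = 223 → 00 df.

00df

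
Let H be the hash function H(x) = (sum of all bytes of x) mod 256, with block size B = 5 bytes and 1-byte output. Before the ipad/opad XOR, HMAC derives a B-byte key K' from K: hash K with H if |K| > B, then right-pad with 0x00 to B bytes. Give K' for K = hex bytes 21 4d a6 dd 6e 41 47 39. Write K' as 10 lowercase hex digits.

2000000000

|K| = 8 > B = 5, so first hash the key.
H(K): sum = 33+77+166+221+110+65+71+57 = 800; mod 256 = 32 → 20.
Zero-pad H(K) = 20 to 5 bytes: K' = 20 00 00 00 00.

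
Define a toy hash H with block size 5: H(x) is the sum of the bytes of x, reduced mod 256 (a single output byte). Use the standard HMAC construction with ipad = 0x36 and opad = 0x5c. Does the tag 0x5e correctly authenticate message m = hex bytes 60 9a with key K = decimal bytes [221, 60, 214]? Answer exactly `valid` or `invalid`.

valid

Key decimal bytes [221, 60, 214] = dd 3c d6 is 3 bytes ≤ B = 5; zero-pad to 5 bytes: K' = dd 3c d6 00 00.
K' ⊕ ipad = eb 0a e0 36 36; K' ⊕ opad = 81 60 8a 5c 5c.
Inner hash: sum = 235+10+224+54+54+96+154 = 827; mod 256 = 59 → 3b.
Outer hash (recomputed tag): sum = 129+96+138+92+92+59 = 606; mod 256 = 94 → 5e.
Recomputed tag = 5e; claimed = 5e → match.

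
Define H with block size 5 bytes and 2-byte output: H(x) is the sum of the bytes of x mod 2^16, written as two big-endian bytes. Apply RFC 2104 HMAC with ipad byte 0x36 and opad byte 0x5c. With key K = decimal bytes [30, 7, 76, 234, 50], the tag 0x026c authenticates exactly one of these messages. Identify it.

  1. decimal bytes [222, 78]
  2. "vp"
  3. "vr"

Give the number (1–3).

Key decimal bytes [30, 7, 76, 234, 50] = 1e 07 4c ea 32 is exactly B = 5 bytes: K' = 1e 07 4c ea 32.
K' ⊕ ipad = 28 31 7a dc 04; K' ⊕ opad = 42 5b 10 b6 6e.
m1: inner = H(28 31 7a dc 04 de 4e) = 02 df; tag = H(42 5b 10 b6 6e 02 df) = 02b2
m2: inner = H(28 31 7a dc 04 76 70) = 02 99; tag = H(42 5b 10 b6 6e 02 99) = 026c ← matches
m3: inner = H(28 31 7a dc 04 76 72) = 02 9b; tag = H(42 5b 10 b6 6e 02 9b) = 026e

2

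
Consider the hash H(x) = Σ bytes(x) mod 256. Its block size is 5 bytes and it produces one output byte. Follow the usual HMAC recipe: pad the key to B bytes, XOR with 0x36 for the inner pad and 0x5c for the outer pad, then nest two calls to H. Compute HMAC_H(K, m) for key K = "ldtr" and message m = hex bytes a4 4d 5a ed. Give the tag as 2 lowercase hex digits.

Key "ldtr" = 6c 64 74 72 is 4 bytes ≤ B = 5; zero-pad to 5 bytes: K' = 6c 64 74 72 00.
K' ⊕ ipad = 5a 52 42 44 36.  K' ⊕ opad = 30 38 28 2e 5c.
Inner input = (K'⊕ipad) ∥ m = 5a 52 42 44 36 ∥ a4 4d 5a ed.
Inner hash: sum = 90+82+66+68+54+164+77+90+237 = 928; mod 256 = 160 → a0.
Outer input = (K'⊕opad) ∥ inner = 30 38 28 2e 5c ∥ a0.
Outer hash (tag): sum = 48+56+40+46+92+160 = 442; mod 256 = 186 → ba.

ba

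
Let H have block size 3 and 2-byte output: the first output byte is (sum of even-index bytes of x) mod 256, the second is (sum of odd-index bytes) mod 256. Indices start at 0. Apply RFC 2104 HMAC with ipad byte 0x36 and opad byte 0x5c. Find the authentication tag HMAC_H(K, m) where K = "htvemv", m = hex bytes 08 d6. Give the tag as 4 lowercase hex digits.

f49c

Key "htvemv" = 68 74 76 65 6d 76 is 6 bytes > B = 3, so hash it first: H(key) = 4b 4f, then zero-pad to 3 bytes: K' = 4b 4f 00.
K' ⊕ ipad = 7d 79 36.  K' ⊕ opad = 17 13 5c.
Inner input = (K'⊕ipad) ∥ m = 7d 79 36 ∥ 08 d6.
Inner hash: even-index sum = 393 mod 256 = 137; odd-index sum = 129 mod 256 = 129 → 89 81.
Outer input = (K'⊕opad) ∥ inner = 17 13 5c ∥ 89 81.
Outer hash (tag): even-index sum = 244 mod 256 = 244; odd-index sum = 156 mod 256 = 156 → f4 9c.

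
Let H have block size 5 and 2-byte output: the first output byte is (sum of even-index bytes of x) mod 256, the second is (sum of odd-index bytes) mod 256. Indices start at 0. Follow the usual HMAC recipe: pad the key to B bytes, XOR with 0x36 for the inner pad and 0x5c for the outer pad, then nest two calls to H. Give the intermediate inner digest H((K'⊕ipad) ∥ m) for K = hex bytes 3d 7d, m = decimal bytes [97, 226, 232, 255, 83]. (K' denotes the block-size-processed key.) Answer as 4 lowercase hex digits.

Key hex bytes 3d 7d is 2 bytes ≤ B = 5; zero-pad to 5 bytes: K' = 3d 7d 00 00 00.
K' ⊕ ipad = 0b 4b 36 36 36.
Inner input = 0b 4b 36 36 36 ∥ 61 e2 e8 ff 53.
Inner hash: even-index sum = 600 mod 256 = 88; odd-index sum = 541 mod 256 = 29 → 58 1d.

581d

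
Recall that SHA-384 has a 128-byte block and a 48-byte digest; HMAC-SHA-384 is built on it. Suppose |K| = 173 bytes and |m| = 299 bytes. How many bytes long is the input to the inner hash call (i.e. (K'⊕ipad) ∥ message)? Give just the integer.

427

Key is 173 > 128 bytes, so it is hashed to 48 bytes then zero-padded to 128: |K'| = 128.
Inner input = (K'⊕ipad) ∥ m → 128 + 299 = 427 bytes.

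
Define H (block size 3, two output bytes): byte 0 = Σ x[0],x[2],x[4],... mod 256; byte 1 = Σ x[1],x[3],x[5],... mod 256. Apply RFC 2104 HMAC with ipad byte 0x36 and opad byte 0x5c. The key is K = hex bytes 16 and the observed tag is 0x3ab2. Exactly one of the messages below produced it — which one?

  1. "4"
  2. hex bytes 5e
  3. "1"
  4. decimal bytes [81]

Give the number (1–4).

2

Key hex bytes 16 is 1 byte ≤ B = 3; zero-pad to 3 bytes: K' = 16 00 00.
K' ⊕ ipad = 20 36 36; K' ⊕ opad = 4a 5c 5c.
m1: inner = H(20 36 36 34) = 56 6a; tag = H(4a 5c 5c 56 6a) = 10b2
m2: inner = H(20 36 36 5e) = 56 94; tag = H(4a 5c 5c 56 94) = 3ab2 ← matches
m3: inner = H(20 36 36 31) = 56 67; tag = H(4a 5c 5c 56 67) = 0db2
m4: inner = H(20 36 36 51) = 56 87; tag = H(4a 5c 5c 56 87) = 2db2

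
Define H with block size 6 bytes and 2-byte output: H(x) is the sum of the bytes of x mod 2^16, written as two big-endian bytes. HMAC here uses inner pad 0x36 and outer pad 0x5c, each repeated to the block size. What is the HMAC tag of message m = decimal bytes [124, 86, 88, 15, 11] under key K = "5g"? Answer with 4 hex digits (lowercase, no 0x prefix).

0286

Key "5g" = 35 67 is 2 bytes ≤ B = 6; zero-pad to 6 bytes: K' = 35 67 00 00 00 00.
K' ⊕ ipad = 03 51 36 36 36 36.  K' ⊕ opad = 69 3b 5c 5c 5c 5c.
Inner input = (K'⊕ipad) ∥ m = 03 51 36 36 36 36 ∥ 7c 56 58 0f 0b.
Inner hash: sum = 3+81+54+54+54+54+124+86+88+15+11 = 624 → 02 70.
Outer input = (K'⊕opad) ∥ inner = 69 3b 5c 5c 5c 5c ∥ 02 70.
Outer hash (tag): sum = 105+59+92+92+92+92+2+112 = 646 → 02 86.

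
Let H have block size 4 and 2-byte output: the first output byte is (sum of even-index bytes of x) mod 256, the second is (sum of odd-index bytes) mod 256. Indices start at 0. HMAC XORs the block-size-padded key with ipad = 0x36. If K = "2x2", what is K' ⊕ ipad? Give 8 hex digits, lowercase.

Key "2x2" = 32 78 32 is 3 bytes ≤ B = 4; zero-pad to 4 bytes: K' = 32 78 32 00.
XOR each byte with 0x36: 32⊕36=04, 78⊕36=4e, 32⊕36=04, 00⊕36=36.

044e0436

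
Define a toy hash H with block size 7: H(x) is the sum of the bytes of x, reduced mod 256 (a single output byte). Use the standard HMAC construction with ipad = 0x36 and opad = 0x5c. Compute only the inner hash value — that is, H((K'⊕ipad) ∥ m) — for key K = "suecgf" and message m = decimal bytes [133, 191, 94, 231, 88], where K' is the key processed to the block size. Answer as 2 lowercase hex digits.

e8

Key "suecgf" = 73 75 65 63 67 66 is 6 bytes ≤ B = 7; zero-pad to 7 bytes: K' = 73 75 65 63 67 66 00.
K' ⊕ ipad = 45 43 53 55 51 50 36.
Inner input = 45 43 53 55 51 50 36 ∥ 85 bf 5e e7 58.
Inner hash: sum = 69+67+83+85+81+80+54+133+191+94+231+88 = 1256; mod 256 = 232 → e8.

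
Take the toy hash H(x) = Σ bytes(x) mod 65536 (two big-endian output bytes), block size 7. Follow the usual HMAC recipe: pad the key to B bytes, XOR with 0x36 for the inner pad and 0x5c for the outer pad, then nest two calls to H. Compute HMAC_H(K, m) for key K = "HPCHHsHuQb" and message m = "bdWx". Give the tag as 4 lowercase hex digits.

Key "HPCHHsHuQb" = 48 50 43 48 48 73 48 75 51 62 is 10 bytes > B = 7, so hash it first: H(key) = 03 4e, then zero-pad to 7 bytes: K' = 03 4e 00 00 00 00 00.
K' ⊕ ipad = 35 78 36 36 36 36 36.  K' ⊕ opad = 5f 12 5c 5c 5c 5c 5c.
Inner input = (K'⊕ipad) ∥ m = 35 78 36 36 36 36 36 ∥ 62 64 57 78.
Inner hash: sum = 53+120+54+54+54+54+54+98+100+87+120 = 848 → 03 50.
Outer input = (K'⊕opad) ∥ inner = 5f 12 5c 5c 5c 5c 5c ∥ 03 50.
Outer hash (tag): sum = 95+18+92+92+92+92+92+3+80 = 656 → 02 90.

0290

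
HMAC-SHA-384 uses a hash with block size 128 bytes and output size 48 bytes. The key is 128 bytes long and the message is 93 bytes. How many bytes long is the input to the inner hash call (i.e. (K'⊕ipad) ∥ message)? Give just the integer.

221

Key is 128 ≤ 128 bytes, zero-padded: |K'| = 128.
Inner input = (K'⊕ipad) ∥ m → 128 + 93 = 221 bytes.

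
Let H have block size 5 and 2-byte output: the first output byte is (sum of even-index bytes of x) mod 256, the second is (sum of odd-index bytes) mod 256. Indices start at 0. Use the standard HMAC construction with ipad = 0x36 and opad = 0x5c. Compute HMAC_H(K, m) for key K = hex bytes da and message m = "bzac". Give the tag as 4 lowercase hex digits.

6ded

Key hex bytes da is 1 byte ≤ B = 5; zero-pad to 5 bytes: K' = da 00 00 00 00.
K' ⊕ ipad = ec 36 36 36 36.  K' ⊕ opad = 86 5c 5c 5c 5c.
Inner input = (K'⊕ipad) ∥ m = ec 36 36 36 36 ∥ 62 7a 61 63.
Inner hash: even-index sum = 565 mod 256 = 53; odd-index sum = 303 mod 256 = 47 → 35 2f.
Outer input = (K'⊕opad) ∥ inner = 86 5c 5c 5c 5c ∥ 35 2f.
Outer hash (tag): even-index sum = 365 mod 256 = 109; odd-index sum = 237 mod 256 = 237 → 6d ed.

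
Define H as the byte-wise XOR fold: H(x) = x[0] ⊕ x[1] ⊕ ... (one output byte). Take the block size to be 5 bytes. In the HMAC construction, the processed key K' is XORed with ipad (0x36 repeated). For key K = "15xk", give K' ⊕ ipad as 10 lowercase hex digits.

Key "15xk" = 31 35 78 6b is 4 bytes ≤ B = 5; zero-pad to 5 bytes: K' = 31 35 78 6b 00.
XOR each byte with 0x36: 31⊕36=07, 35⊕36=03, 78⊕36=4e, 6b⊕36=5d, 00⊕36=36.

07034e5d36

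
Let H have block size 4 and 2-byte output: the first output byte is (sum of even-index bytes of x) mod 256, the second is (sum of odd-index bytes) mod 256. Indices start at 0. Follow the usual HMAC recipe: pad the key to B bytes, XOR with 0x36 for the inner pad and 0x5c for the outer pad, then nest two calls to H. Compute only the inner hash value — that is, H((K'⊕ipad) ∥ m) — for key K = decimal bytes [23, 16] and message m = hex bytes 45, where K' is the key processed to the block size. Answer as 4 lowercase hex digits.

9c5c

Key decimal bytes [23, 16] = 17 10 is 2 bytes ≤ B = 4; zero-pad to 4 bytes: K' = 17 10 00 00.
K' ⊕ ipad = 21 26 36 36.
Inner input = 21 26 36 36 ∥ 45.
Inner hash: even-index sum = 156 mod 256 = 156; odd-index sum = 92 mod 256 = 92 → 9c 5c.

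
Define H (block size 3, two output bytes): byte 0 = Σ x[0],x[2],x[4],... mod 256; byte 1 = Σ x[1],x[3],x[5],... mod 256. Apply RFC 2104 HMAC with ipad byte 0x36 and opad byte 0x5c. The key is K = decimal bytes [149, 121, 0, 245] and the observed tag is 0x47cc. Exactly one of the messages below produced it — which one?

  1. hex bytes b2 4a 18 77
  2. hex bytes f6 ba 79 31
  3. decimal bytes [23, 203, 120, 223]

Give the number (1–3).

Key decimal bytes [149, 121, 0, 245] = 95 79 00 f5 is 4 bytes > B = 3, so hash it first: H(key) = 95 6e, then zero-pad to 3 bytes: K' = 95 6e 00.
K' ⊕ ipad = a3 58 36; K' ⊕ opad = c9 32 5c.
m1: inner = H(a3 58 36 b2 4a 18 77) = 9a 22; tag = H(c9 32 5c 9a 22) = 47cc ← matches
m2: inner = H(a3 58 36 f6 ba 79 31) = c4 c7; tag = H(c9 32 5c c4 c7) = ecf6
m3: inner = H(a3 58 36 17 cb 78 df) = 83 e7; tag = H(c9 32 5c 83 e7) = 0cb5

1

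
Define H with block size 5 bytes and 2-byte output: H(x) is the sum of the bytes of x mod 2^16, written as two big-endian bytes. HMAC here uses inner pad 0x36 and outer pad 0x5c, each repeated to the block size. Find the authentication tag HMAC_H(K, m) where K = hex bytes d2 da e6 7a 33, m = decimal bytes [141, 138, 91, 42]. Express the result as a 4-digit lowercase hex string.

Key hex bytes d2 da e6 7a 33 is exactly B = 5 bytes: K' = d2 da e6 7a 33.
K' ⊕ ipad = e4 ec d0 4c 05.  K' ⊕ opad = 8e 86 ba 26 6f.
Inner input = (K'⊕ipad) ∥ m = e4 ec d0 4c 05 ∥ 8d 8a 5b 2a.
Inner hash: sum = 228+236+208+76+5+141+138+91+42 = 1165 → 04 8d.
Outer input = (K'⊕opad) ∥ inner = 8e 86 ba 26 6f ∥ 04 8d.
Outer hash (tag): sum = 142+134+186+38+111+4+141 = 756 → 02 f4.

02f4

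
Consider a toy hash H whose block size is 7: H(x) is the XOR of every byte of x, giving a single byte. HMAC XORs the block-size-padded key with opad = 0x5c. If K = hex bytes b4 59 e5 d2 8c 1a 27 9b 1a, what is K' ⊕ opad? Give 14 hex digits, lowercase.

b65c5c5c5c5c5c

Key hex bytes b4 59 e5 d2 8c 1a 27 9b 1a is 9 bytes > B = 7, so hash it first: H(key) = ea, then zero-pad to 7 bytes: K' = ea 00 00 00 00 00 00.
XOR each byte with 0x5c: ea⊕5c=b6, 00⊕5c=5c, 00⊕5c=5c, 00⊕5c=5c, 00⊕5c=5c, 00⊕5c=5c, 00⊕5c=5c.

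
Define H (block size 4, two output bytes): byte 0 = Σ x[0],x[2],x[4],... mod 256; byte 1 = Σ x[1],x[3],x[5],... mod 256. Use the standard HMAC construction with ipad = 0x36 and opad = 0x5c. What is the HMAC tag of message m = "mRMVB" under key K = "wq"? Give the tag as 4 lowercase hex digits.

faae

Key "wq" = 77 71 is 2 bytes ≤ B = 4; zero-pad to 4 bytes: K' = 77 71 00 00.
K' ⊕ ipad = 41 47 36 36.  K' ⊕ opad = 2b 2d 5c 5c.
Inner input = (K'⊕ipad) ∥ m = 41 47 36 36 ∥ 6d 52 4d 56 42.
Inner hash: even-index sum = 371 mod 256 = 115; odd-index sum = 293 mod 256 = 37 → 73 25.
Outer input = (K'⊕opad) ∥ inner = 2b 2d 5c 5c ∥ 73 25.
Outer hash (tag): even-index sum = 250 mod 256 = 250; odd-index sum = 174 mod 256 = 174 → fa ae.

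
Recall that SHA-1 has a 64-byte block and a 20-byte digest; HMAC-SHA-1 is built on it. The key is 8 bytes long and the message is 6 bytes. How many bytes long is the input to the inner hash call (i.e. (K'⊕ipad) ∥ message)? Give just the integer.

70

Key is 8 ≤ 64 bytes, zero-padded: |K'| = 64.
Inner input = (K'⊕ipad) ∥ m → 64 + 6 = 70 bytes.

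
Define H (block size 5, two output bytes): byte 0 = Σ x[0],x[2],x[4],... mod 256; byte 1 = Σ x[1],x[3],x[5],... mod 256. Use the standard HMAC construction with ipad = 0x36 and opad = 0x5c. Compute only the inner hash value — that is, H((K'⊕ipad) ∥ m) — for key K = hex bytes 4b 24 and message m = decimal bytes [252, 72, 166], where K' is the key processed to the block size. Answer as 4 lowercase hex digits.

31ea

Key hex bytes 4b 24 is 2 bytes ≤ B = 5; zero-pad to 5 bytes: K' = 4b 24 00 00 00.
K' ⊕ ipad = 7d 12 36 36 36.
Inner input = 7d 12 36 36 36 ∥ fc 48 a6.
Inner hash: even-index sum = 305 mod 256 = 49; odd-index sum = 490 mod 256 = 234 → 31 ea.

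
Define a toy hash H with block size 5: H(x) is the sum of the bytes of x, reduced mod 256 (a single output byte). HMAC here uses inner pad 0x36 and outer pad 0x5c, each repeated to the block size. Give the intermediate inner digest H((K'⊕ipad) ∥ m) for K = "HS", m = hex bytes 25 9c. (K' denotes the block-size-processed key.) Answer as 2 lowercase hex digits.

46

Key "HS" = 48 53 is 2 bytes ≤ B = 5; zero-pad to 5 bytes: K' = 48 53 00 00 00.
K' ⊕ ipad = 7e 65 36 36 36.
Inner input = 7e 65 36 36 36 ∥ 25 9c.
Inner hash: sum = 126+101+54+54+54+37+156 = 582; mod 256 = 70 → 46.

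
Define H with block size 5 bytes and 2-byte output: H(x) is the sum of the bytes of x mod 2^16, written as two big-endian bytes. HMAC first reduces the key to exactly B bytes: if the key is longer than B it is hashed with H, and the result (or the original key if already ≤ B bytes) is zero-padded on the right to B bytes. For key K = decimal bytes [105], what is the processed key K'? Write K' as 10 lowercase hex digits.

Key decimal bytes [105] = 69 is 1 byte ≤ B = 5; zero-pad to 5 bytes: K' = 69 00 00 00 00.

6900000000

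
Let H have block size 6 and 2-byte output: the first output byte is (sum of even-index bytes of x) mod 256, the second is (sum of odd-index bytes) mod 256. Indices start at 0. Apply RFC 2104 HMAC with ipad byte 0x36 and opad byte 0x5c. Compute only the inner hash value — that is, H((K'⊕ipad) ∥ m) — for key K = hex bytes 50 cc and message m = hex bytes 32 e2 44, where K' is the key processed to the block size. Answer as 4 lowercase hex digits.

Key hex bytes 50 cc is 2 bytes ≤ B = 6; zero-pad to 6 bytes: K' = 50 cc 00 00 00 00.
K' ⊕ ipad = 66 fa 36 36 36 36.
Inner input = 66 fa 36 36 36 36 ∥ 32 e2 44.
Inner hash: even-index sum = 328 mod 256 = 72; odd-index sum = 584 mod 256 = 72 → 48 48.

4848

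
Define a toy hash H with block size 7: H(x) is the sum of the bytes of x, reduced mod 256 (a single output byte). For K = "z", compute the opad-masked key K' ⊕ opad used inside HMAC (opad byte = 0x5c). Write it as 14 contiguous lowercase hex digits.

265c5c5c5c5c5c

Key "z" = 7a is 1 byte ≤ B = 7; zero-pad to 7 bytes: K' = 7a 00 00 00 00 00 00.
XOR each byte with 0x5c: 7a⊕5c=26, 00⊕5c=5c, 00⊕5c=5c, 00⊕5c=5c, 00⊕5c=5c, 00⊕5c=5c, 00⊕5c=5c.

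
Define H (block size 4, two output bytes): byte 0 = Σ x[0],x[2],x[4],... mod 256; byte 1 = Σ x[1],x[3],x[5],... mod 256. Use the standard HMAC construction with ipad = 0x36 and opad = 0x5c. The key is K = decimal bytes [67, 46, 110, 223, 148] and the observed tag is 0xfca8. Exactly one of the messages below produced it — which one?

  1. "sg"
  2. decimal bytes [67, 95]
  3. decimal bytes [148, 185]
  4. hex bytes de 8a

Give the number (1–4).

Key decimal bytes [67, 46, 110, 223, 148] = 43 2e 6e df 94 is 5 bytes > B = 4, so hash it first: H(key) = 45 0d, then zero-pad to 4 bytes: K' = 45 0d 00 00.
K' ⊕ ipad = 73 3b 36 36; K' ⊕ opad = 19 51 5c 5c.
m1: inner = H(73 3b 36 36 73 67) = 1c d8; tag = H(19 51 5c 5c 1c d8) = 9185
m2: inner = H(73 3b 36 36 43 5f) = ec d0; tag = H(19 51 5c 5c ec d0) = 617d
m3: inner = H(73 3b 36 36 94 b9) = 3d 2a; tag = H(19 51 5c 5c 3d 2a) = b2d7
m4: inner = H(73 3b 36 36 de 8a) = 87 fb; tag = H(19 51 5c 5c 87 fb) = fca8 ← matches

4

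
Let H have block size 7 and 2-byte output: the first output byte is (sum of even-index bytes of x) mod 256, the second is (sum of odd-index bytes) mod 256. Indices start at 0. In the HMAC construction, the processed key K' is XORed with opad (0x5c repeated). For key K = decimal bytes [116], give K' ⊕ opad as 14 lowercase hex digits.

Key decimal bytes [116] = 74 is 1 byte ≤ B = 7; zero-pad to 7 bytes: K' = 74 00 00 00 00 00 00.
XOR each byte with 0x5c: 74⊕5c=28, 00⊕5c=5c, 00⊕5c=5c, 00⊕5c=5c, 00⊕5c=5c, 00⊕5c=5c, 00⊕5c=5c.

285c5c5c5c5c5c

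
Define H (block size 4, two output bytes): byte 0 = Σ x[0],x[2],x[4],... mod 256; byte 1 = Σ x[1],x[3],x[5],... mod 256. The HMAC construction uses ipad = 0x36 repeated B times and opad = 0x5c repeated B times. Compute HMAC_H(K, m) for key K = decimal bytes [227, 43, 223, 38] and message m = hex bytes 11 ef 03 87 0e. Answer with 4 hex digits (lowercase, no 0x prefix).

Key decimal bytes [227, 43, 223, 38] = e3 2b df 26 is exactly B = 4 bytes: K' = e3 2b df 26.
K' ⊕ ipad = d5 1d e9 10.  K' ⊕ opad = bf 77 83 7a.
Inner input = (K'⊕ipad) ∥ m = d5 1d e9 10 ∥ 11 ef 03 87 0e.
Inner hash: even-index sum = 480 mod 256 = 224; odd-index sum = 419 mod 256 = 163 → e0 a3.
Outer input = (K'⊕opad) ∥ inner = bf 77 83 7a ∥ e0 a3.
Outer hash (tag): even-index sum = 546 mod 256 = 34; odd-index sum = 404 mod 256 = 148 → 22 94.

2294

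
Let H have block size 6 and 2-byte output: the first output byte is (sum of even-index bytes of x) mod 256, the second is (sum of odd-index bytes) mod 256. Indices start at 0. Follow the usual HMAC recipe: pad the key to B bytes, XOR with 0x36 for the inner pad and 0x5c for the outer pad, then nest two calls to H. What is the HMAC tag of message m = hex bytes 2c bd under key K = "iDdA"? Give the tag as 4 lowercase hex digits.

dc6d

Key "iDdA" = 69 44 64 41 is 4 bytes ≤ B = 6; zero-pad to 6 bytes: K' = 69 44 64 41 00 00.
K' ⊕ ipad = 5f 72 52 77 36 36.  K' ⊕ opad = 35 18 38 1d 5c 5c.
Inner input = (K'⊕ipad) ∥ m = 5f 72 52 77 36 36 ∥ 2c bd.
Inner hash: even-index sum = 275 mod 256 = 19; odd-index sum = 476 mod 256 = 220 → 13 dc.
Outer input = (K'⊕opad) ∥ inner = 35 18 38 1d 5c 5c ∥ 13 dc.
Outer hash (tag): even-index sum = 220 mod 256 = 220; odd-index sum = 365 mod 256 = 109 → dc 6d.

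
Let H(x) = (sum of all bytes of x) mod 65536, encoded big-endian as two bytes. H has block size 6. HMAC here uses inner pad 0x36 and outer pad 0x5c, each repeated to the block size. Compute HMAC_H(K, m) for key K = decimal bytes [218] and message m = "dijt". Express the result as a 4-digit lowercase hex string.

02fa

Key decimal bytes [218] = da is 1 byte ≤ B = 6; zero-pad to 6 bytes: K' = da 00 00 00 00 00.
K' ⊕ ipad = ec 36 36 36 36 36.  K' ⊕ opad = 86 5c 5c 5c 5c 5c.
Inner input = (K'⊕ipad) ∥ m = ec 36 36 36 36 36 ∥ 64 69 6a 74.
Inner hash: sum = 236+54+54+54+54+54+100+105+106+116 = 933 → 03 a5.
Outer input = (K'⊕opad) ∥ inner = 86 5c 5c 5c 5c 5c ∥ 03 a5.
Outer hash (tag): sum = 134+92+92+92+92+92+3+165 = 762 → 02 fa.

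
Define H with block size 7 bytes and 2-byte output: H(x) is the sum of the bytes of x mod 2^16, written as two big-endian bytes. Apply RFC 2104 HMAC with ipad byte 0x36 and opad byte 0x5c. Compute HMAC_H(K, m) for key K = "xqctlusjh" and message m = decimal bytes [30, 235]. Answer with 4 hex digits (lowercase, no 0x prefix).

0304

Key "xqctlusjh" = 78 71 63 74 6c 75 73 6a 68 is 9 bytes > B = 7, so hash it first: H(key) = 03 e6, then zero-pad to 7 bytes: K' = 03 e6 00 00 00 00 00.
K' ⊕ ipad = 35 d0 36 36 36 36 36.  K' ⊕ opad = 5f ba 5c 5c 5c 5c 5c.
Inner input = (K'⊕ipad) ∥ m = 35 d0 36 36 36 36 36 ∥ 1e eb.
Inner hash: sum = 53+208+54+54+54+54+54+30+235 = 796 → 03 1c.
Outer input = (K'⊕opad) ∥ inner = 5f ba 5c 5c 5c 5c 5c ∥ 03 1c.
Outer hash (tag): sum = 95+186+92+92+92+92+92+3+28 = 772 → 03 04.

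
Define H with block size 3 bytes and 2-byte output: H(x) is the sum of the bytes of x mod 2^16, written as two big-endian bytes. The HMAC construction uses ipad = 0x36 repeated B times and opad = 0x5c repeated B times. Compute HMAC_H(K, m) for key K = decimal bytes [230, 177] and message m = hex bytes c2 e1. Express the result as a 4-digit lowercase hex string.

Key decimal bytes [230, 177] = e6 b1 is 2 bytes ≤ B = 3; zero-pad to 3 bytes: K' = e6 b1 00.
K' ⊕ ipad = d0 87 36.  K' ⊕ opad = ba ed 5c.
Inner input = (K'⊕ipad) ∥ m = d0 87 36 ∥ c2 e1.
Inner hash: sum = 208+135+54+194+225 = 816 → 03 30.
Outer input = (K'⊕opad) ∥ inner = ba ed 5c ∥ 03 30.
Outer hash (tag): sum = 186+237+92+3+48 = 566 → 02 36.

0236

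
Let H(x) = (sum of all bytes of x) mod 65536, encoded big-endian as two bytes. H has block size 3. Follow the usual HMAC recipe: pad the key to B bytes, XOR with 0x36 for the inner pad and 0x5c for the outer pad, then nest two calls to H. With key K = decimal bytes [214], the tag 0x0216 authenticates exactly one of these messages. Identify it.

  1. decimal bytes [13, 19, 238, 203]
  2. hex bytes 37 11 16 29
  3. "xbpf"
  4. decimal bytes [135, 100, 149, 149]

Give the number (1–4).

Key decimal bytes [214] = d6 is 1 byte ≤ B = 3; zero-pad to 3 bytes: K' = d6 00 00.
K' ⊕ ipad = e0 36 36; K' ⊕ opad = 8a 5c 5c.
m1: inner = H(e0 36 36 0d 13 ee cb) = 03 25; tag = H(8a 5c 5c 03 25) = 016a
m2: inner = H(e0 36 36 37 11 16 29) = 01 d3; tag = H(8a 5c 5c 01 d3) = 0216 ← matches
m3: inner = H(e0 36 36 78 62 70 66) = 02 fc; tag = H(8a 5c 5c 02 fc) = 0240
m4: inner = H(e0 36 36 87 64 95 95) = 03 61; tag = H(8a 5c 5c 03 61) = 01a6

2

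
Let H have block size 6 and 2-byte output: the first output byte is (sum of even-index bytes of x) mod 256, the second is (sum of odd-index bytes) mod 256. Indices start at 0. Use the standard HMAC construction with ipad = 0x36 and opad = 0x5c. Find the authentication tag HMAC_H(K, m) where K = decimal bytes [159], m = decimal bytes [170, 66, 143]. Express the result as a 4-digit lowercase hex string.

Key decimal bytes [159] = 9f is 1 byte ≤ B = 6; zero-pad to 6 bytes: K' = 9f 00 00 00 00 00.
K' ⊕ ipad = a9 36 36 36 36 36.  K' ⊕ opad = c3 5c 5c 5c 5c 5c.
Inner input = (K'⊕ipad) ∥ m = a9 36 36 36 36 36 ∥ aa 42 8f.
Inner hash: even-index sum = 590 mod 256 = 78; odd-index sum = 228 mod 256 = 228 → 4e e4.
Outer input = (K'⊕opad) ∥ inner = c3 5c 5c 5c 5c 5c ∥ 4e e4.
Outer hash (tag): even-index sum = 457 mod 256 = 201; odd-index sum = 504 mod 256 = 248 → c9 f8.

c9f8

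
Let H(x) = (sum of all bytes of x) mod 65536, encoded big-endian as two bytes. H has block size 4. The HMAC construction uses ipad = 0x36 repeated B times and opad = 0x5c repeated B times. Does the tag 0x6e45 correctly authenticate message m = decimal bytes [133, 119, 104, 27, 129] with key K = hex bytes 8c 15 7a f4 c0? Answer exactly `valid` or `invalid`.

Key hex bytes 8c 15 7a f4 c0 is 5 bytes > B = 4, so hash it first: H(key) = 02 cf, then zero-pad to 4 bytes: K' = 02 cf 00 00.
K' ⊕ ipad = 34 f9 36 36; K' ⊕ opad = 5e 93 5c 5c.
Inner hash: sum = 52+249+54+54+133+119+104+27+129 = 921 → 03 99.
Outer hash (recomputed tag): sum = 94+147+92+92+3+153 = 581 → 02 45.
Recomputed tag = 0245; claimed = 6e45 → mismatch.

invalid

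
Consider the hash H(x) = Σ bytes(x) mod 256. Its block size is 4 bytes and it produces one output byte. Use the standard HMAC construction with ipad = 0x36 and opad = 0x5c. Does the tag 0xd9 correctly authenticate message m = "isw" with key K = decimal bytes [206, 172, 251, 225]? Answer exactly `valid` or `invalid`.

invalid

Key decimal bytes [206, 172, 251, 225] = ce ac fb e1 is exactly B = 4 bytes: K' = ce ac fb e1.
K' ⊕ ipad = f8 9a cd d7; K' ⊕ opad = 92 f0 a7 bd.
Inner hash: sum = 248+154+205+215+105+115+119 = 1161; mod 256 = 137 → 89.
Outer hash (recomputed tag): sum = 146+240+167+189+137 = 879; mod 256 = 111 → 6f.
Recomputed tag = 6f; claimed = d9 → mismatch.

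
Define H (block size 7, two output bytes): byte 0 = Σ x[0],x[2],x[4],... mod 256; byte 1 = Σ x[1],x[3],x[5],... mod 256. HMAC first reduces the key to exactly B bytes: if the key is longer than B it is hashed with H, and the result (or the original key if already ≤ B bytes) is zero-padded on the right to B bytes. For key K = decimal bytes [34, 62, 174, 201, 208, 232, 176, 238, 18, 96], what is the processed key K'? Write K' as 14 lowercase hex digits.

|K| = 10 > B = 7, so first hash the key.
H(K): even-index sum = 610 mod 256 = 98; odd-index sum = 829 mod 256 = 61 → 62 3d.
Zero-pad H(K) = 62 3d to 7 bytes: K' = 62 3d 00 00 00 00 00.

623d0000000000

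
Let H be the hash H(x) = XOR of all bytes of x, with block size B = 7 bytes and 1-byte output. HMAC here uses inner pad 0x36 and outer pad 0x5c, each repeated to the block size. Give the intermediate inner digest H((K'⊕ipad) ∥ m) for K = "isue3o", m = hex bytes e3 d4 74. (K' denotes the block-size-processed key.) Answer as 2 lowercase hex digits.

Key "isue3o" = 69 73 75 65 33 6f is 6 bytes ≤ B = 7; zero-pad to 7 bytes: K' = 69 73 75 65 33 6f 00.
K' ⊕ ipad = 5f 45 43 53 05 59 36.
Inner input = 5f 45 43 53 05 59 36 ∥ e3 d4 74.
Inner hash: XOR 5f⊕45⊕43⊕53⊕05⊕59⊕36⊕e3⊕d4⊕74 = 23.

23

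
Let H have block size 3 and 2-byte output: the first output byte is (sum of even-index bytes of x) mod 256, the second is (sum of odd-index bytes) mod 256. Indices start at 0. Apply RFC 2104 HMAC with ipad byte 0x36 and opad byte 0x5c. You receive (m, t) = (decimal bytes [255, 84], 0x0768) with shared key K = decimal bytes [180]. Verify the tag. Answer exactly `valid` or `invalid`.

Key decimal bytes [180] = b4 is 1 byte ≤ B = 3; zero-pad to 3 bytes: K' = b4 00 00.
K' ⊕ ipad = 82 36 36; K' ⊕ opad = e8 5c 5c.
Inner hash: even-index sum = 268 mod 256 = 12; odd-index sum = 309 mod 256 = 53 → 0c 35.
Outer hash (recomputed tag): even-index sum = 377 mod 256 = 121; odd-index sum = 104 mod 256 = 104 → 79 68.
Recomputed tag = 7968; claimed = 0768 → mismatch.

invalid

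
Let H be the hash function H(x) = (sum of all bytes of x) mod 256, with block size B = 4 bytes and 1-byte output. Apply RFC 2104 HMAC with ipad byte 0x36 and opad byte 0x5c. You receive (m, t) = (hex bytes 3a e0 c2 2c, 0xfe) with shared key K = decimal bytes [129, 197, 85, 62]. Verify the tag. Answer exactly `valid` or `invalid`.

valid

Key decimal bytes [129, 197, 85, 62] = 81 c5 55 3e is exactly B = 4 bytes: K' = 81 c5 55 3e.
K' ⊕ ipad = b7 f3 63 08; K' ⊕ opad = dd 99 09 62.
Inner hash: sum = 183+243+99+8+58+224+194+44 = 1053; mod 256 = 29 → 1d.
Outer hash (recomputed tag): sum = 221+153+9+98+29 = 510; mod 256 = 254 → fe.
Recomputed tag = fe; claimed = fe → match.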